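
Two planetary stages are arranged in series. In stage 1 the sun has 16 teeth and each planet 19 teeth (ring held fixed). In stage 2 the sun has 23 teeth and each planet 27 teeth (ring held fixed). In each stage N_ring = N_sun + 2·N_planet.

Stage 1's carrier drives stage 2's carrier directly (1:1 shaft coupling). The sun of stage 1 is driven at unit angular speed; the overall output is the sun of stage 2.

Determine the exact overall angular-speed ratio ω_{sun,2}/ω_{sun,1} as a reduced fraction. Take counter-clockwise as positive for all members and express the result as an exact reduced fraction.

Stage 1: N_ring = 16 + 2·19 = 54
Stage 1: 16(ω_s−ω_c) = −54(ω_r−ω_c),  ω_r=0, ω_s=1
Stage 1: 16(1−ω_c) = −54(0−ω_c)  ⇒  70ω_c = 16  ⇒  ω_c = 8/35
  ⇒ ω_c¹/ω_s¹ = 8/35
Stage 2: N_ring = 23 + 2·27 = 77
Stage 2: 23(ω_s−ω_c) = −77(ω_r−ω_c),  ω_r=0, ω_c=1
Stage 2: ω_s = 1 − (77/23)(0−1) = 100/23
  ⇒ ω_s²/ω_c² = 100/23
Coupling ω_c² = ω_c¹ ⇒ overall = 8/35 × 100/23 = 160/161

160/161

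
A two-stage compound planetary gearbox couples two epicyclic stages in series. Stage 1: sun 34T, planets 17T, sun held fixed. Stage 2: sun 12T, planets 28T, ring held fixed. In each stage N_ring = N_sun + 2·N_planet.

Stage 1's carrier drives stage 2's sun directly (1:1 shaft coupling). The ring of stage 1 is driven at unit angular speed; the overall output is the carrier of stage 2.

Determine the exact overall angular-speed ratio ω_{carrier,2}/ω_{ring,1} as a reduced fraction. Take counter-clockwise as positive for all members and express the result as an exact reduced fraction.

1/10

Stage 1: N_ring = 34 + 2·17 = 68
Stage 1: 34(ω_s−ω_c) = −68(ω_r−ω_c),  ω_s=0, ω_r=1
Stage 1: 34(0−ω_c) = −68(1−ω_c)  ⇒  102ω_c = 68  ⇒  ω_c = 2/3
  ⇒ ω_c¹/ω_r¹ = 2/3
Stage 2: N_ring = 12 + 2·28 = 68
Stage 2: 12(ω_s−ω_c) = −68(ω_r−ω_c),  ω_r=0, ω_s=1
Stage 2: 12(1−ω_c) = −68(0−ω_c)  ⇒  80ω_c = 12  ⇒  ω_c = 3/20
  ⇒ ω_c²/ω_s² = 3/20
Coupling ω_s² = ω_c¹ ⇒ overall = 2/3 × 3/20 = 1/10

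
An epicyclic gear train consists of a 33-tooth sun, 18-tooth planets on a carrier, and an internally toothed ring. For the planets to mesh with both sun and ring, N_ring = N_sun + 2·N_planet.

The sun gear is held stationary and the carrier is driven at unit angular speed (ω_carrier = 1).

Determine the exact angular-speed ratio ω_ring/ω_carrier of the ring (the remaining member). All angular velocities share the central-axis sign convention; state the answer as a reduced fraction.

N_ring = 33 + 2·18 = 69
33(ω_s−ω_c) = −69(ω_r−ω_c),  ω_s=0, ω_c=1
ω_r = 1 − (33/69)(0−1) = 34/23
ω_r/ω_c = 34/23

34/23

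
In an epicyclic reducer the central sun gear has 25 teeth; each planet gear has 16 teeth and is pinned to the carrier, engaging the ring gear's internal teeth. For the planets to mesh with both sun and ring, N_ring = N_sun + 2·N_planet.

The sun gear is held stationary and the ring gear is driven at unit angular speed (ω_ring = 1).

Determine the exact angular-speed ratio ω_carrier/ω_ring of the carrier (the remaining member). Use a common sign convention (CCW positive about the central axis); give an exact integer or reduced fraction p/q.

N_ring = 25 + 2·16 = 57
25(ω_s−ω_c) = −57(ω_r−ω_c),  ω_s=0, ω_r=1
25(0−ω_c) = −57(1−ω_c)  ⇒  82ω_c = 57  ⇒  ω_c = 57/82
ω_c/ω_r = 57/82

57/82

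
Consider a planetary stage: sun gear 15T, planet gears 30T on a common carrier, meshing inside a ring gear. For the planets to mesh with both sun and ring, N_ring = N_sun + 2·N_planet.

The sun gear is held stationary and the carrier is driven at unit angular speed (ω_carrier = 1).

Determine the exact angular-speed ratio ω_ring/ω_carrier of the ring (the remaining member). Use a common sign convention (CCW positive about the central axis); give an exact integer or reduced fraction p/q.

N_ring = 15 + 2·30 = 75
15(ω_s−ω_c) = −75(ω_r−ω_c),  ω_s=0, ω_c=1
ω_r = 1 − (15/75)(0−1) = 6/5
ω_r/ω_c = 6/5

6/5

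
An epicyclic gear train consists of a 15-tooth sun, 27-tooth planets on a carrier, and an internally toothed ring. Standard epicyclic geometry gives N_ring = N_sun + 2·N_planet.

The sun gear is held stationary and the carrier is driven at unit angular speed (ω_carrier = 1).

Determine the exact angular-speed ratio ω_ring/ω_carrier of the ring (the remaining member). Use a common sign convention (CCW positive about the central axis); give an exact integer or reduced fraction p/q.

N_ring = 15 + 2·27 = 69
15(ω_s−ω_c) = −69(ω_r−ω_c),  ω_s=0, ω_c=1
ω_r = 1 − (15/69)(0−1) = 28/23
ω_r/ω_c = 28/23

28/23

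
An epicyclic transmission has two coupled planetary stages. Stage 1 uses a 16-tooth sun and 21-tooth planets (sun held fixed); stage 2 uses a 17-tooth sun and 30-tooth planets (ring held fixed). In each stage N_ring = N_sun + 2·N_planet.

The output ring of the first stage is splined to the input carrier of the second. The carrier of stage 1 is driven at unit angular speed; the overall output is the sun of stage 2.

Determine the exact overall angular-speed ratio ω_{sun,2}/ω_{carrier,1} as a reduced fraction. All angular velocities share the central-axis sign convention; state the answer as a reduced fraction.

Stage 1: N_ring = 16 + 2·21 = 58
Stage 1: 16(ω_s−ω_c) = −58(ω_r−ω_c),  ω_s=0, ω_c=1
Stage 1: ω_r = 1 − (16/58)(0−1) = 37/29
  ⇒ ω_r¹/ω_c¹ = 37/29
Stage 2: N_ring = 17 + 2·30 = 77
Stage 2: 17(ω_s−ω_c) = −77(ω_r−ω_c),  ω_r=0, ω_c=1
Stage 2: ω_s = 1 − (77/17)(0−1) = 94/17
  ⇒ ω_s²/ω_c² = 94/17
Coupling ω_c² = ω_r¹ ⇒ overall = 37/29 × 94/17 = 3478/493

3478/493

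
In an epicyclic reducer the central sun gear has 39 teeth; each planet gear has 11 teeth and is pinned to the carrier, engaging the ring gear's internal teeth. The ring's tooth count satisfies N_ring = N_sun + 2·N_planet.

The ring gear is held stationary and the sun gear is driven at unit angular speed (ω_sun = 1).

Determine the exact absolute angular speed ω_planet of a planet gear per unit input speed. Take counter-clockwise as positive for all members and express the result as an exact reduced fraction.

N_ring = 39 + 2·11 = 61
39(ω_s−ω_c) = −61(ω_r−ω_c),  ω_r=0, ω_s=1
39(1−ω_c) = −61(0−ω_c)  ⇒  100ω_c = 39  ⇒  ω_c = 39/100
sun–planet: 39·(1−39/100) = −11·(ω_p−ω_c)  ⇒  ω_p−ω_c = −(39/11)·(61/100) = -2379/1100
ω_p = 39/100 − 2379/1100 = -39/22

-39/22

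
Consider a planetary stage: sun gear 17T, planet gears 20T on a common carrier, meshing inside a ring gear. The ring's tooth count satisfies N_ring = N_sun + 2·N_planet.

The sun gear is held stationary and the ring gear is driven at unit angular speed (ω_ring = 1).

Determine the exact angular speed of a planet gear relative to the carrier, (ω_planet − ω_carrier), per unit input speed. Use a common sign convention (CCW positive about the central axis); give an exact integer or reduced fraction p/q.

969/1480

N_ring = 17 + 2·20 = 57
17(ω_s−ω_c) = −57(ω_r−ω_c),  ω_s=0, ω_r=1
17(0−ω_c) = −57(1−ω_c)  ⇒  74ω_c = 57  ⇒  ω_c = 57/74
sun–planet: 17·(0−57/74) = −20·(ω_p−ω_c)  ⇒  ω_p−ω_c = −(17/20)·(-57/74) = 969/1480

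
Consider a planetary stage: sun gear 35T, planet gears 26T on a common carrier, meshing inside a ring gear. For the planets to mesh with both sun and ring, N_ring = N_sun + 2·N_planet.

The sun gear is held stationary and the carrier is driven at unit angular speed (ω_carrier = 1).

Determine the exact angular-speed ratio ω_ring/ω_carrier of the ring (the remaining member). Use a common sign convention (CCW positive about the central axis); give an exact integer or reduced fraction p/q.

122/87

N_ring = 35 + 2·26 = 87
35(ω_s−ω_c) = −87(ω_r−ω_c),  ω_s=0, ω_c=1
ω_r = 1 − (35/87)(0−1) = 122/87
ω_r/ω_c = 122/87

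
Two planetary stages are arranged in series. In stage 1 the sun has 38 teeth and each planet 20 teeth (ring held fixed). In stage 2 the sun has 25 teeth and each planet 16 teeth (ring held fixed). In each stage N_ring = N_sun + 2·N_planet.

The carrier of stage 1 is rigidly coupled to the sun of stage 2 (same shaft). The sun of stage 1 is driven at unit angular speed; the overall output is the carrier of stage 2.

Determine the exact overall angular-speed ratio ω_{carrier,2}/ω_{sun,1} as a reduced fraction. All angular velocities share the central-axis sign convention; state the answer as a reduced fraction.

475/4756

Stage 1: N_ring = 38 + 2·20 = 78
Stage 1: 38(ω_s−ω_c) = −78(ω_r−ω_c),  ω_r=0, ω_s=1
Stage 1: 38(1−ω_c) = −78(0−ω_c)  ⇒  116ω_c = 38  ⇒  ω_c = 19/58
  ⇒ ω_c¹/ω_s¹ = 19/58
Stage 2: N_ring = 25 + 2·16 = 57
Stage 2: 25(ω_s−ω_c) = −57(ω_r−ω_c),  ω_r=0, ω_s=1
Stage 2: 25(1−ω_c) = −57(0−ω_c)  ⇒  82ω_c = 25  ⇒  ω_c = 25/82
  ⇒ ω_c²/ω_s² = 25/82
Coupling ω_s² = ω_c¹ ⇒ overall = 19/58 × 25/82 = 475/4756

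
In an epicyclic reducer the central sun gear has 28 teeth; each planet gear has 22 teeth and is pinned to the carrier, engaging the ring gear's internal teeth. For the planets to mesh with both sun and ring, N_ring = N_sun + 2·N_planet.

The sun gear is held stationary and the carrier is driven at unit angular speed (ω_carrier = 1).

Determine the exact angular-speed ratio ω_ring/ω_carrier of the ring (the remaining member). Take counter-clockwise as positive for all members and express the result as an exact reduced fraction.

N_ring = 28 + 2·22 = 72
28(ω_s−ω_c) = −72(ω_r−ω_c),  ω_s=0, ω_c=1
ω_r = 1 − (28/72)(0−1) = 25/18
ω_r/ω_c = 25/18

25/18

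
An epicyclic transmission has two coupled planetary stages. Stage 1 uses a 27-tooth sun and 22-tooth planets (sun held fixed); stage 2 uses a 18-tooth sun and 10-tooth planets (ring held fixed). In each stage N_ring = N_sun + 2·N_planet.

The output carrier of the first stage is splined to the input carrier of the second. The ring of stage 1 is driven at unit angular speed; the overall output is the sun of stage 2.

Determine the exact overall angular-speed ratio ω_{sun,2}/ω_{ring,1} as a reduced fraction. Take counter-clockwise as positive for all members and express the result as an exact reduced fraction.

Stage 1: N_ring = 27 + 2·22 = 71
Stage 1: 27(ω_s−ω_c) = −71(ω_r−ω_c),  ω_s=0, ω_r=1
Stage 1: 27(0−ω_c) = −71(1−ω_c)  ⇒  98ω_c = 71  ⇒  ω_c = 71/98
  ⇒ ω_c¹/ω_r¹ = 71/98
Stage 2: N_ring = 18 + 2·10 = 38
Stage 2: 18(ω_s−ω_c) = −38(ω_r−ω_c),  ω_r=0, ω_c=1
Stage 2: ω_s = 1 − (38/18)(0−1) = 28/9
  ⇒ ω_s²/ω_c² = 28/9
Coupling ω_c² = ω_c¹ ⇒ overall = 71/98 × 28/9 = 142/63

142/63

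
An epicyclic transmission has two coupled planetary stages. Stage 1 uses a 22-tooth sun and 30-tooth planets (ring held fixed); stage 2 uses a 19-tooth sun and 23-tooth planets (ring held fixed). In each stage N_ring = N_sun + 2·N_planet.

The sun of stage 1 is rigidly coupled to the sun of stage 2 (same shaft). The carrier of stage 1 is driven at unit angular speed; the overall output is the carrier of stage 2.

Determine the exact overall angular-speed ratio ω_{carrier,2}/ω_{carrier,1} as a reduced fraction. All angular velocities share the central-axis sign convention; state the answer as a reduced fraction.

Stage 1: N_ring = 22 + 2·30 = 82
Stage 1: 22(ω_s−ω_c) = −82(ω_r−ω_c),  ω_r=0, ω_c=1
Stage 1: ω_s = 1 − (82/22)(0−1) = 52/11
  ⇒ ω_s¹/ω_c¹ = 52/11
Stage 2: N_ring = 19 + 2·23 = 65
Stage 2: 19(ω_s−ω_c) = −65(ω_r−ω_c),  ω_r=0, ω_s=1
Stage 2: 19(1−ω_c) = −65(0−ω_c)  ⇒  84ω_c = 19  ⇒  ω_c = 19/84
  ⇒ ω_c²/ω_s² = 19/84
Coupling ω_s² = ω_s¹ ⇒ overall = 52/11 × 19/84 = 247/231

247/231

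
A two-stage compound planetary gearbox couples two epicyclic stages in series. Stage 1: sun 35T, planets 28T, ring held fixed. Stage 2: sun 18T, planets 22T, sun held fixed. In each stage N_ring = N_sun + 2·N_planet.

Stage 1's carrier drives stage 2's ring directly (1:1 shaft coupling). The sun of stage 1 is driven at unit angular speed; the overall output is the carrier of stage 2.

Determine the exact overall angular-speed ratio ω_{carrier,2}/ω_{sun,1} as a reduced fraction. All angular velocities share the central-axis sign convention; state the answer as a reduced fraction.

31/144

Stage 1: N_ring = 35 + 2·28 = 91
Stage 1: 35(ω_s−ω_c) = −91(ω_r−ω_c),  ω_r=0, ω_s=1
Stage 1: 35(1−ω_c) = −91(0−ω_c)  ⇒  126ω_c = 35  ⇒  ω_c = 5/18
  ⇒ ω_c¹/ω_s¹ = 5/18
Stage 2: N_ring = 18 + 2·22 = 62
Stage 2: 18(ω_s−ω_c) = −62(ω_r−ω_c),  ω_s=0, ω_r=1
Stage 2: 18(0−ω_c) = −62(1−ω_c)  ⇒  80ω_c = 62  ⇒  ω_c = 31/40
  ⇒ ω_c²/ω_r² = 31/40
Coupling ω_r² = ω_c¹ ⇒ overall = 5/18 × 31/40 = 31/144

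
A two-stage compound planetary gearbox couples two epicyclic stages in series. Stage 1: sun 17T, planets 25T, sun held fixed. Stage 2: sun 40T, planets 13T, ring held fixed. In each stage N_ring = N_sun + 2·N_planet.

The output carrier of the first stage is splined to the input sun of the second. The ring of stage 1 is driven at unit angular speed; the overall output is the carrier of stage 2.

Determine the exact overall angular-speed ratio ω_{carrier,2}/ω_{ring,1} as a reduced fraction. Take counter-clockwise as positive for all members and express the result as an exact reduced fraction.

Stage 1: N_ring = 17 + 2·25 = 67
Stage 1: 17(ω_s−ω_c) = −67(ω_r−ω_c),  ω_s=0, ω_r=1
Stage 1: 17(0−ω_c) = −67(1−ω_c)  ⇒  84ω_c = 67  ⇒  ω_c = 67/84
  ⇒ ω_c¹/ω_r¹ = 67/84
Stage 2: N_ring = 40 + 2·13 = 66
Stage 2: 40(ω_s−ω_c) = −66(ω_r−ω_c),  ω_r=0, ω_s=1
Stage 2: 40(1−ω_c) = −66(0−ω_c)  ⇒  106ω_c = 40  ⇒  ω_c = 20/53
  ⇒ ω_c²/ω_s² = 20/53
Coupling ω_s² = ω_c¹ ⇒ overall = 67/84 × 20/53 = 335/1113

335/1113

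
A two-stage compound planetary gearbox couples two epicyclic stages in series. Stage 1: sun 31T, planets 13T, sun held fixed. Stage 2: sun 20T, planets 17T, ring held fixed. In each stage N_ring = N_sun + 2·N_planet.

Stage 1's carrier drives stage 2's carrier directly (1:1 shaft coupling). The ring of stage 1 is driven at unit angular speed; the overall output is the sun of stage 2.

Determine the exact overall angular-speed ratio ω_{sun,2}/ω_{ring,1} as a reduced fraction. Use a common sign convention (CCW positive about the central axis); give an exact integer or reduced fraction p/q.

Stage 1: N_ring = 31 + 2·13 = 57
Stage 1: 31(ω_s−ω_c) = −57(ω_r−ω_c),  ω_s=0, ω_r=1
Stage 1: 31(0−ω_c) = −57(1−ω_c)  ⇒  88ω_c = 57  ⇒  ω_c = 57/88
  ⇒ ω_c¹/ω_r¹ = 57/88
Stage 2: N_ring = 20 + 2·17 = 54
Stage 2: 20(ω_s−ω_c) = −54(ω_r−ω_c),  ω_r=0, ω_c=1
Stage 2: ω_s = 1 − (54/20)(0−1) = 37/10
  ⇒ ω_s²/ω_c² = 37/10
Coupling ω_c² = ω_c¹ ⇒ overall = 57/88 × 37/10 = 2109/880

2109/880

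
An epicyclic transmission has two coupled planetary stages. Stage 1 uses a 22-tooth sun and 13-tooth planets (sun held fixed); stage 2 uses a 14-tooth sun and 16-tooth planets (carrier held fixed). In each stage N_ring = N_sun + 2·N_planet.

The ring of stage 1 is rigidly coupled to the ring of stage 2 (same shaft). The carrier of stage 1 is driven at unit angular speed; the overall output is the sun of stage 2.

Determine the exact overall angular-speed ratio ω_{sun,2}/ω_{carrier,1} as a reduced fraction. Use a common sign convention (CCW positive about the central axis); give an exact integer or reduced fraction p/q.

-115/24

Stage 1: N_ring = 22 + 2·13 = 48
Stage 1: 22(ω_s−ω_c) = −48(ω_r−ω_c),  ω_s=0, ω_c=1
Stage 1: ω_r = 1 − (22/48)(0−1) = 35/24
  ⇒ ω_r¹/ω_c¹ = 35/24
Stage 2: N_ring = 14 + 2·16 = 46
Stage 2: 14(ω_s−ω_c) = −46(ω_r−ω_c),  ω_c=0, ω_r=1
Stage 2: ω_s = 0 − (46/14)(1−0) = -23/7
  ⇒ ω_s²/ω_r² = -23/7
Coupling ω_r² = ω_r¹ ⇒ overall = 35/24 × -23/7 = -115/24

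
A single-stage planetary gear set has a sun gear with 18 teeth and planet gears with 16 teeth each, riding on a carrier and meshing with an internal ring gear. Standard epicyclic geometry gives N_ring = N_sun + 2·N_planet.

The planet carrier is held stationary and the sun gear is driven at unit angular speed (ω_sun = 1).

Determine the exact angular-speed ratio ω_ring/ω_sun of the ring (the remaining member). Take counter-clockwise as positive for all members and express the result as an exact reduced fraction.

-9/25

N_ring = 18 + 2·16 = 50
18(ω_s−ω_c) = −50(ω_r−ω_c),  ω_c=0, ω_s=1
ω_r = 0 − (18/50)(1−0) = -9/25
ω_r/ω_s = -9/25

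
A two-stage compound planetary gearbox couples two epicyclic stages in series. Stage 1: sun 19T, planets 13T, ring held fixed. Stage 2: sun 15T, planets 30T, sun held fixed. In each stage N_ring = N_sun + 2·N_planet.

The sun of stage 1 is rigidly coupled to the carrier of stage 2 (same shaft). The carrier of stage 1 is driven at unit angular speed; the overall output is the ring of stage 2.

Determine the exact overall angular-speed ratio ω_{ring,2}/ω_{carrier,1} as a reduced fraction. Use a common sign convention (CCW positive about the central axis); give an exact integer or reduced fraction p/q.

384/95

Stage 1: N_ring = 19 + 2·13 = 45
Stage 1: 19(ω_s−ω_c) = −45(ω_r−ω_c),  ω_r=0, ω_c=1
Stage 1: ω_s = 1 − (45/19)(0−1) = 64/19
  ⇒ ω_s¹/ω_c¹ = 64/19
Stage 2: N_ring = 15 + 2·30 = 75
Stage 2: 15(ω_s−ω_c) = −75(ω_r−ω_c),  ω_s=0, ω_c=1
Stage 2: ω_r = 1 − (15/75)(0−1) = 6/5
  ⇒ ω_r²/ω_c² = 6/5
Coupling ω_c² = ω_s¹ ⇒ overall = 64/19 × 6/5 = 384/95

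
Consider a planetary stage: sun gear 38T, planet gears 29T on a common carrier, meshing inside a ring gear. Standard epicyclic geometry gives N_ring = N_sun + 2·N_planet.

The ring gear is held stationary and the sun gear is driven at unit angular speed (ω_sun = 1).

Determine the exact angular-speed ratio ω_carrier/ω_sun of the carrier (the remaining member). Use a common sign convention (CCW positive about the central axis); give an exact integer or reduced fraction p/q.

N_ring = 38 + 2·29 = 96
38(ω_s−ω_c) = −96(ω_r−ω_c),  ω_r=0, ω_s=1
38(1−ω_c) = −96(0−ω_c)  ⇒  134ω_c = 38  ⇒  ω_c = 19/67
ω_c/ω_s = 19/67

19/67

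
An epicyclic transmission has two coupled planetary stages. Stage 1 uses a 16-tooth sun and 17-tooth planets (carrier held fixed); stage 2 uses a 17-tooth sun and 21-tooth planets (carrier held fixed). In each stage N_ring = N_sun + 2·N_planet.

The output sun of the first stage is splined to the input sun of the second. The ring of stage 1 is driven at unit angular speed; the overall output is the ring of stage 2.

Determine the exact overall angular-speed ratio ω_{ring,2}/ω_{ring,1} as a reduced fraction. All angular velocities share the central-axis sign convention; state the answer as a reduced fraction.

425/472

Stage 1: N_ring = 16 + 2·17 = 50
Stage 1: 16(ω_s−ω_c) = −50(ω_r−ω_c),  ω_c=0, ω_r=1
Stage 1: ω_s = 0 − (50/16)(1−0) = -25/8
  ⇒ ω_s¹/ω_r¹ = -25/8
Stage 2: N_ring = 17 + 2·21 = 59
Stage 2: 17(ω_s−ω_c) = −59(ω_r−ω_c),  ω_c=0, ω_s=1
Stage 2: ω_r = 0 − (17/59)(1−0) = -17/59
  ⇒ ω_r²/ω_s² = -17/59
Coupling ω_s² = ω_s¹ ⇒ overall = -25/8 × -17/59 = 425/472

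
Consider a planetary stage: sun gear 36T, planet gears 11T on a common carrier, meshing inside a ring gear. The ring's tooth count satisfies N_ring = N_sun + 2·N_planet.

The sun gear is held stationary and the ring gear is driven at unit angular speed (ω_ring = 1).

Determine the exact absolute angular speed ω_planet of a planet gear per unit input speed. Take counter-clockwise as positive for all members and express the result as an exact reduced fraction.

N_ring = 36 + 2·11 = 58
36(ω_s−ω_c) = −58(ω_r−ω_c),  ω_s=0, ω_r=1
36(0−ω_c) = −58(1−ω_c)  ⇒  94ω_c = 58  ⇒  ω_c = 29/47
sun–planet: 36·(0−29/47) = −11·(ω_p−ω_c)  ⇒  ω_p−ω_c = −(36/11)·(-29/47) = 1044/517
ω_p = 29/47 + 1044/517 = 29/11

29/11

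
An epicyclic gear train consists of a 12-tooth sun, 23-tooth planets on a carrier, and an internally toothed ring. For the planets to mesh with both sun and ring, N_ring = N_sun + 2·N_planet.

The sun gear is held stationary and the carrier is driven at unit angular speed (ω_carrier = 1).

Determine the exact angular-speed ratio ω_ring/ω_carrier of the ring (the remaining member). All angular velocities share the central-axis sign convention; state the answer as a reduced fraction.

N_ring = 12 + 2·23 = 58
12(ω_s−ω_c) = −58(ω_r−ω_c),  ω_s=0, ω_c=1
ω_r = 1 − (12/58)(0−1) = 35/29
ω_r/ω_c = 35/29

35/29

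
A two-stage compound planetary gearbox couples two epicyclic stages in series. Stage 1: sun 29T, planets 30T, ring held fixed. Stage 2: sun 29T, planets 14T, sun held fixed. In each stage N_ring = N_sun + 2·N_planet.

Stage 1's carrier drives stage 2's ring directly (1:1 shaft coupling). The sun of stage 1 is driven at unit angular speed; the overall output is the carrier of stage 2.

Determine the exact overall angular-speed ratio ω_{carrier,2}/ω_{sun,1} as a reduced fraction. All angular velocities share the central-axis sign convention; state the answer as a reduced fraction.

Stage 1: N_ring = 29 + 2·30 = 89
Stage 1: 29(ω_s−ω_c) = −89(ω_r−ω_c),  ω_r=0, ω_s=1
Stage 1: 29(1−ω_c) = −89(0−ω_c)  ⇒  118ω_c = 29  ⇒  ω_c = 29/118
  ⇒ ω_c¹/ω_s¹ = 29/118
Stage 2: N_ring = 29 + 2·14 = 57
Stage 2: 29(ω_s−ω_c) = −57(ω_r−ω_c),  ω_s=0, ω_r=1
Stage 2: 29(0−ω_c) = −57(1−ω_c)  ⇒  86ω_c = 57  ⇒  ω_c = 57/86
  ⇒ ω_c²/ω_r² = 57/86
Coupling ω_r² = ω_c¹ ⇒ overall = 29/118 × 57/86 = 1653/10148

1653/10148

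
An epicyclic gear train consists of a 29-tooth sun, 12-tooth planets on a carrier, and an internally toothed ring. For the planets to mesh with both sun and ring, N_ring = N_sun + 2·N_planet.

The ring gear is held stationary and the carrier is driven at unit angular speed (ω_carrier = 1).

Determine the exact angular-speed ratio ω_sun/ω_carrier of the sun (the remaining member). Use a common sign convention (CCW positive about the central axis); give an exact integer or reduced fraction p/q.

82/29

N_ring = 29 + 2·12 = 53
29(ω_s−ω_c) = −53(ω_r−ω_c),  ω_r=0, ω_c=1
ω_s = 1 − (53/29)(0−1) = 82/29
ω_s/ω_c = 82/29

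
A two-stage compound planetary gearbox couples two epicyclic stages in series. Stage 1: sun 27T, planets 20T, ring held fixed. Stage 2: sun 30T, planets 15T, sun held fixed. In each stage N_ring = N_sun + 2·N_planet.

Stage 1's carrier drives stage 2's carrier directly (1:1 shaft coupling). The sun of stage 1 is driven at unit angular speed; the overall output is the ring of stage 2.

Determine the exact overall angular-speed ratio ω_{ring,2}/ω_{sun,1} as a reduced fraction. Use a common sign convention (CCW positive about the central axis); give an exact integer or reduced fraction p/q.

Stage 1: N_ring = 27 + 2·20 = 67
Stage 1: 27(ω_s−ω_c) = −67(ω_r−ω_c),  ω_r=0, ω_s=1
Stage 1: 27(1−ω_c) = −67(0−ω_c)  ⇒  94ω_c = 27  ⇒  ω_c = 27/94
  ⇒ ω_c¹/ω_s¹ = 27/94
Stage 2: N_ring = 30 + 2·15 = 60
Stage 2: 30(ω_s−ω_c) = −60(ω_r−ω_c),  ω_s=0, ω_c=1
Stage 2: ω_r = 1 − (30/60)(0−1) = 3/2
  ⇒ ω_r²/ω_c² = 3/2
Coupling ω_c² = ω_c¹ ⇒ overall = 27/94 × 3/2 = 81/188

81/188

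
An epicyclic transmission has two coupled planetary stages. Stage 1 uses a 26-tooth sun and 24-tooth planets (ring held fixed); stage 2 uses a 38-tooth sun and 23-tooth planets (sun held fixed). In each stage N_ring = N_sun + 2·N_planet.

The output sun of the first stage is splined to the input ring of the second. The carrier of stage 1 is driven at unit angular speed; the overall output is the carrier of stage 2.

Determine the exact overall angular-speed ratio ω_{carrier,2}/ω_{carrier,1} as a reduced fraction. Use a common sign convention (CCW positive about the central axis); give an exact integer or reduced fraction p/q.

Stage 1: N_ring = 26 + 2·24 = 74
Stage 1: 26(ω_s−ω_c) = −74(ω_r−ω_c),  ω_r=0, ω_c=1
Stage 1: ω_s = 1 − (74/26)(0−1) = 50/13
  ⇒ ω_s¹/ω_c¹ = 50/13
Stage 2: N_ring = 38 + 2·23 = 84
Stage 2: 38(ω_s−ω_c) = −84(ω_r−ω_c),  ω_s=0, ω_r=1
Stage 2: 38(0−ω_c) = −84(1−ω_c)  ⇒  122ω_c = 84  ⇒  ω_c = 42/61
  ⇒ ω_c²/ω_r² = 42/61
Coupling ω_r² = ω_s¹ ⇒ overall = 50/13 × 42/61 = 2100/793

2100/793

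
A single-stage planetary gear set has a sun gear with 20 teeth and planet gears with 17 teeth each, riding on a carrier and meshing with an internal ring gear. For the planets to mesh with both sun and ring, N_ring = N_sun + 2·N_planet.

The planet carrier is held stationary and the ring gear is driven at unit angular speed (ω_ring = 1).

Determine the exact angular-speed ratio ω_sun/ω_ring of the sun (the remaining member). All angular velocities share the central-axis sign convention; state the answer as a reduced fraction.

-27/10

N_ring = 20 + 2·17 = 54
20(ω_s−ω_c) = −54(ω_r−ω_c),  ω_c=0, ω_r=1
ω_s = 0 − (54/20)(1−0) = -27/10
ω_s/ω_r = -27/10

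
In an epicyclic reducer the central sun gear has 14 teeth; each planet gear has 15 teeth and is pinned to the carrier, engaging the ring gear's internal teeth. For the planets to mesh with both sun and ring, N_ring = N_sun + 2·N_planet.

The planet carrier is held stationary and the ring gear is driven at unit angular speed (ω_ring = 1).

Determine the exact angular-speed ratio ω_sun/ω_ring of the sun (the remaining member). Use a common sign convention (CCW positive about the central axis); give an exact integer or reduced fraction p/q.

N_ring = 14 + 2·15 = 44
14(ω_s−ω_c) = −44(ω_r−ω_c),  ω_c=0, ω_r=1
ω_s = 0 − (44/14)(1−0) = -22/7
ω_s/ω_r = -22/7

-22/7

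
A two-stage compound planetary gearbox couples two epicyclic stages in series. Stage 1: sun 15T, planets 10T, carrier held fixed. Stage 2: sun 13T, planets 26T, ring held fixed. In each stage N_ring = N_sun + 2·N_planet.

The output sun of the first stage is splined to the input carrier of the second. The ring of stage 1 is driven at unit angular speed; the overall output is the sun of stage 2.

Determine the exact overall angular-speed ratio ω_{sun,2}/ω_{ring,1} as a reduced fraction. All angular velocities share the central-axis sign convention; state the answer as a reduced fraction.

-14

Stage 1: N_ring = 15 + 2·10 = 35
Stage 1: 15(ω_s−ω_c) = −35(ω_r−ω_c),  ω_c=0, ω_r=1
Stage 1: ω_s = 0 − (35/15)(1−0) = -7/3
  ⇒ ω_s¹/ω_r¹ = -7/3
Stage 2: N_ring = 13 + 2·26 = 65
Stage 2: 13(ω_s−ω_c) = −65(ω_r−ω_c),  ω_r=0, ω_c=1
Stage 2: ω_s = 1 − (65/13)(0−1) = 6
  ⇒ ω_s²/ω_c² = 6
Coupling ω_c² = ω_s¹ ⇒ overall = -7/3 × 6 = -14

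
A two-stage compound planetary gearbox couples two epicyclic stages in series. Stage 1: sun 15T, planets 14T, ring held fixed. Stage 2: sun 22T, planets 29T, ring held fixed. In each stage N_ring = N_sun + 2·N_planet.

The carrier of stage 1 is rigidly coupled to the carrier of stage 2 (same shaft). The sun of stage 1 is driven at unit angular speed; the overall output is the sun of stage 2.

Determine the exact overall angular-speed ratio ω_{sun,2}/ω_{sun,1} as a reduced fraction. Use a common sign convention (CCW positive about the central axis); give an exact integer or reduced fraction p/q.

Stage 1: N_ring = 15 + 2·14 = 43
Stage 1: 15(ω_s−ω_c) = −43(ω_r−ω_c),  ω_r=0, ω_s=1
Stage 1: 15(1−ω_c) = −43(0−ω_c)  ⇒  58ω_c = 15  ⇒  ω_c = 15/58
  ⇒ ω_c¹/ω_s¹ = 15/58
Stage 2: N_ring = 22 + 2·29 = 80
Stage 2: 22(ω_s−ω_c) = −80(ω_r−ω_c),  ω_r=0, ω_c=1
Stage 2: ω_s = 1 − (80/22)(0−1) = 51/11
  ⇒ ω_s²/ω_c² = 51/11
Coupling ω_c² = ω_c¹ ⇒ overall = 15/58 × 51/11 = 765/638

765/638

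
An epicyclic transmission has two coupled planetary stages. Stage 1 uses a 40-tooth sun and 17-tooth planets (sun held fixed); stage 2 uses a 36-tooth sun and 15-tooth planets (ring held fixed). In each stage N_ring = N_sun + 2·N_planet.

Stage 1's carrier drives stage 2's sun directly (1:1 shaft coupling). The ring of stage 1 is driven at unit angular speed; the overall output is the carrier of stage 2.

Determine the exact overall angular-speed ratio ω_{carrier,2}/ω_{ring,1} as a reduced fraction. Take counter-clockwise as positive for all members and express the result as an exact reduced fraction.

74/323

Stage 1: N_ring = 40 + 2·17 = 74
Stage 1: 40(ω_s−ω_c) = −74(ω_r−ω_c),  ω_s=0, ω_r=1
Stage 1: 40(0−ω_c) = −74(1−ω_c)  ⇒  114ω_c = 74  ⇒  ω_c = 37/57
  ⇒ ω_c¹/ω_r¹ = 37/57
Stage 2: N_ring = 36 + 2·15 = 66
Stage 2: 36(ω_s−ω_c) = −66(ω_r−ω_c),  ω_r=0, ω_s=1
Stage 2: 36(1−ω_c) = −66(0−ω_c)  ⇒  102ω_c = 36  ⇒  ω_c = 6/17
  ⇒ ω_c²/ω_s² = 6/17
Coupling ω_s² = ω_c¹ ⇒ overall = 37/57 × 6/17 = 74/323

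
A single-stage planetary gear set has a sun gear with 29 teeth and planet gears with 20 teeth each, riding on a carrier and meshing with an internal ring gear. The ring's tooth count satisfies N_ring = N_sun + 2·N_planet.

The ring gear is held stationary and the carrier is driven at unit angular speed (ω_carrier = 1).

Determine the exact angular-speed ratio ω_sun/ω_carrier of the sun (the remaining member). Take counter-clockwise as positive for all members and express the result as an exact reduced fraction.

N_ring = 29 + 2·20 = 69
29(ω_s−ω_c) = −69(ω_r−ω_c),  ω_r=0, ω_c=1
ω_s = 1 − (69/29)(0−1) = 98/29
ω_s/ω_c = 98/29

98/29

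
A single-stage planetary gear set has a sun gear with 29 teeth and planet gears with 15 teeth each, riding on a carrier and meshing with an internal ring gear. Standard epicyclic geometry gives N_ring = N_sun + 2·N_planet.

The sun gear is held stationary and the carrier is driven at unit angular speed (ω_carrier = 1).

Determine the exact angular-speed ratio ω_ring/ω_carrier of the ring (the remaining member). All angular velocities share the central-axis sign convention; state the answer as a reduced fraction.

88/59

N_ring = 29 + 2·15 = 59
29(ω_s−ω_c) = −59(ω_r−ω_c),  ω_s=0, ω_c=1
ω_r = 1 − (29/59)(0−1) = 88/59
ω_r/ω_c = 88/59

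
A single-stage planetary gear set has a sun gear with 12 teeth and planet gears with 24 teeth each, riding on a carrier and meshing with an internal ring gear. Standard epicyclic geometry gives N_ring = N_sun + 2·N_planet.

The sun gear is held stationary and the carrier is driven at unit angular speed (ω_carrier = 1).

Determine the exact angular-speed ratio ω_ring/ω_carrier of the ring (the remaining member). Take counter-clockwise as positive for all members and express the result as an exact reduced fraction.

6/5

N_ring = 12 + 2·24 = 60
12(ω_s−ω_c) = −60(ω_r−ω_c),  ω_s=0, ω_c=1
ω_r = 1 − (12/60)(0−1) = 6/5
ω_r/ω_c = 6/5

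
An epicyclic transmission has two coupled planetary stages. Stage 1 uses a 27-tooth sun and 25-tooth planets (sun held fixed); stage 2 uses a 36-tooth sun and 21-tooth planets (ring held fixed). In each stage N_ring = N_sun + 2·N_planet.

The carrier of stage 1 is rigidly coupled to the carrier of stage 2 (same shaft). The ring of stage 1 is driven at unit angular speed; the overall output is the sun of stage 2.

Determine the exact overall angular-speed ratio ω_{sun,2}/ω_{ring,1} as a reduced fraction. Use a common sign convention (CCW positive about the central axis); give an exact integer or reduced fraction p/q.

Stage 1: N_ring = 27 + 2·25 = 77
Stage 1: 27(ω_s−ω_c) = −77(ω_r−ω_c),  ω_s=0, ω_r=1
Stage 1: 27(0−ω_c) = −77(1−ω_c)  ⇒  104ω_c = 77  ⇒  ω_c = 77/104
  ⇒ ω_c¹/ω_r¹ = 77/104
Stage 2: N_ring = 36 + 2·21 = 78
Stage 2: 36(ω_s−ω_c) = −78(ω_r−ω_c),  ω_r=0, ω_c=1
Stage 2: ω_s = 1 − (78/36)(0−1) = 19/6
  ⇒ ω_s²/ω_c² = 19/6
Coupling ω_c² = ω_c¹ ⇒ overall = 77/104 × 19/6 = 1463/624

1463/624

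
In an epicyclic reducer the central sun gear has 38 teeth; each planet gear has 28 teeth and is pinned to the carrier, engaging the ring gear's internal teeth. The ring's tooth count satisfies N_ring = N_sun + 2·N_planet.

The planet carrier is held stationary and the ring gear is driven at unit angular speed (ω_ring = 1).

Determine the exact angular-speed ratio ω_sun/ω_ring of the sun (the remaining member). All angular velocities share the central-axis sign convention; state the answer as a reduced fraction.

N_ring = 38 + 2·28 = 94
38(ω_s−ω_c) = −94(ω_r−ω_c),  ω_c=0, ω_r=1
ω_s = 0 − (94/38)(1−0) = -47/19
ω_s/ω_r = -47/19

-47/19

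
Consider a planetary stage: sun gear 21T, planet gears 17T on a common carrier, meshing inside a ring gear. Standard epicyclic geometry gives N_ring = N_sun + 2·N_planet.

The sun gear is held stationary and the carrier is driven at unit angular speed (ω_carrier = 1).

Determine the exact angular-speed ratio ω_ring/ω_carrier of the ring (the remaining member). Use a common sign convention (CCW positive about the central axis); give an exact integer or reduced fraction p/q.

76/55

N_ring = 21 + 2·17 = 55
21(ω_s−ω_c) = −55(ω_r−ω_c),  ω_s=0, ω_c=1
ω_r = 1 − (21/55)(0−1) = 76/55
ω_r/ω_c = 76/55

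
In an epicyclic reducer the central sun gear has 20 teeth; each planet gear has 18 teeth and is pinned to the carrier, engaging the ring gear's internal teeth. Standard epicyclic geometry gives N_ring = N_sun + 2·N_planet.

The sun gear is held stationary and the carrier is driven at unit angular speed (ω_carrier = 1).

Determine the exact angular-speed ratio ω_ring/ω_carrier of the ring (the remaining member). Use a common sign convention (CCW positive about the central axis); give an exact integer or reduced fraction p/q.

N_ring = 20 + 2·18 = 56
20(ω_s−ω_c) = −56(ω_r−ω_c),  ω_s=0, ω_c=1
ω_r = 1 − (20/56)(0−1) = 19/14
ω_r/ω_c = 19/14

19/14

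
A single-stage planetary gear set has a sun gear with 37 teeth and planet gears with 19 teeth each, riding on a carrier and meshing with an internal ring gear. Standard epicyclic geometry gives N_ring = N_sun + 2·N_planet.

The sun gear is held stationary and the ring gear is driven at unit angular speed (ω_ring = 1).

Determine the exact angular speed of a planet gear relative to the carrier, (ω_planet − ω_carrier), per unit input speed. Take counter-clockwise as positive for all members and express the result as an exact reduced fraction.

2775/2128

N_ring = 37 + 2·19 = 75
37(ω_s−ω_c) = −75(ω_r−ω_c),  ω_s=0, ω_r=1
37(0−ω_c) = −75(1−ω_c)  ⇒  112ω_c = 75  ⇒  ω_c = 75/112
sun–planet: 37·(0−75/112) = −19·(ω_p−ω_c)  ⇒  ω_p−ω_c = −(37/19)·(-75/112) = 2775/2128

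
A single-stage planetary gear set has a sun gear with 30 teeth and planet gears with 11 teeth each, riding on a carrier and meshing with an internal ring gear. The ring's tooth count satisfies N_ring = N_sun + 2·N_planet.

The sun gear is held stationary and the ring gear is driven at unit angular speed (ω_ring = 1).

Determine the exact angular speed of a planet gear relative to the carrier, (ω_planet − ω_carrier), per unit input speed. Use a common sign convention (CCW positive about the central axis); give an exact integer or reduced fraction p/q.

N_ring = 30 + 2·11 = 52
30(ω_s−ω_c) = −52(ω_r−ω_c),  ω_s=0, ω_r=1
30(0−ω_c) = −52(1−ω_c)  ⇒  82ω_c = 52  ⇒  ω_c = 26/41
sun–planet: 30·(0−26/41) = −11·(ω_p−ω_c)  ⇒  ω_p−ω_c = −(30/11)·(-26/41) = 780/451

780/451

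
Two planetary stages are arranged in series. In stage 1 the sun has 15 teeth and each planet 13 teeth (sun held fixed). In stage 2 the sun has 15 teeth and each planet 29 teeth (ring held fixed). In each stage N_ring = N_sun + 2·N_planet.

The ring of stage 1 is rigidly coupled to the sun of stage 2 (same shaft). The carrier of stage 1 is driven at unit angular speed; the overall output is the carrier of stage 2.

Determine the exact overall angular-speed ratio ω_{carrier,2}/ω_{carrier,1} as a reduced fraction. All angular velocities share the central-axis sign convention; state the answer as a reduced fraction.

105/451

Stage 1: N_ring = 15 + 2·13 = 41
Stage 1: 15(ω_s−ω_c) = −41(ω_r−ω_c),  ω_s=0, ω_c=1
Stage 1: ω_r = 1 − (15/41)(0−1) = 56/41
  ⇒ ω_r¹/ω_c¹ = 56/41
Stage 2: N_ring = 15 + 2·29 = 73
Stage 2: 15(ω_s−ω_c) = −73(ω_r−ω_c),  ω_r=0, ω_s=1
Stage 2: 15(1−ω_c) = −73(0−ω_c)  ⇒  88ω_c = 15  ⇒  ω_c = 15/88
  ⇒ ω_c²/ω_s² = 15/88
Coupling ω_s² = ω_r¹ ⇒ overall = 56/41 × 15/88 = 105/451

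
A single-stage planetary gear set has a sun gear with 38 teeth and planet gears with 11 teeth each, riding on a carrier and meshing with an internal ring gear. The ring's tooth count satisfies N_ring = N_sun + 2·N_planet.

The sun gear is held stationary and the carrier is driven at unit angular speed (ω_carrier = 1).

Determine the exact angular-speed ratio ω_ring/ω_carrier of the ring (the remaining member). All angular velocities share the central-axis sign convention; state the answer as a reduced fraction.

N_ring = 38 + 2·11 = 60
38(ω_s−ω_c) = −60(ω_r−ω_c),  ω_s=0, ω_c=1
ω_r = 1 − (38/60)(0−1) = 49/30
ω_r/ω_c = 49/30

49/30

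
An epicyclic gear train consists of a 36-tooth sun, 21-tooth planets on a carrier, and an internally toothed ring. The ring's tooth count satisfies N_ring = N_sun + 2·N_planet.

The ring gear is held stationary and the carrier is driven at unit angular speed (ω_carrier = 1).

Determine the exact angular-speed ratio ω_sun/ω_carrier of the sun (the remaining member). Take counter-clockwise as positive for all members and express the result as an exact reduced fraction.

N_ring = 36 + 2·21 = 78
36(ω_s−ω_c) = −78(ω_r−ω_c),  ω_r=0, ω_c=1
ω_s = 1 − (78/36)(0−1) = 19/6
ω_s/ω_c = 19/6

19/6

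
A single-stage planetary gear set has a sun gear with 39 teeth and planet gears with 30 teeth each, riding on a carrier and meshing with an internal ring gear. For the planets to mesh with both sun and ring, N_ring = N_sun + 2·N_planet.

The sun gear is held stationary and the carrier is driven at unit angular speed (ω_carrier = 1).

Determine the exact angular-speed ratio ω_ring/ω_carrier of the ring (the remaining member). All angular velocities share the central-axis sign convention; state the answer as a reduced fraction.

N_ring = 39 + 2·30 = 99
39(ω_s−ω_c) = −99(ω_r−ω_c),  ω_s=0, ω_c=1
ω_r = 1 − (39/99)(0−1) = 46/33
ω_r/ω_c = 46/33

46/33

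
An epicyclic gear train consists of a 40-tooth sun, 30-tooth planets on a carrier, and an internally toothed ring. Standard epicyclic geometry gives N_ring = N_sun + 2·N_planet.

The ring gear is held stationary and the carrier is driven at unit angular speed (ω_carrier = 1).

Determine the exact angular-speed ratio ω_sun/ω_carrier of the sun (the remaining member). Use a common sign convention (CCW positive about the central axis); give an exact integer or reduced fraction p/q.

7/2

N_ring = 40 + 2·30 = 100
40(ω_s−ω_c) = −100(ω_r−ω_c),  ω_r=0, ω_c=1
ω_s = 1 − (100/40)(0−1) = 7/2
ω_s/ω_c = 7/2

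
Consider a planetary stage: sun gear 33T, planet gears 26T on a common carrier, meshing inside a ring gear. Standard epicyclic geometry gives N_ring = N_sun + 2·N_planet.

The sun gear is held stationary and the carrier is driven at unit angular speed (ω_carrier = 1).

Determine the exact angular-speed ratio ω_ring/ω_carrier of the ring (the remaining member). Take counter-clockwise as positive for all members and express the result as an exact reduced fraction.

118/85

N_ring = 33 + 2·26 = 85
33(ω_s−ω_c) = −85(ω_r−ω_c),  ω_s=0, ω_c=1
ω_r = 1 − (33/85)(0−1) = 118/85
ω_r/ω_c = 118/85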